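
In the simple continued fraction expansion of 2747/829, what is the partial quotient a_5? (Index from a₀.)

2747 = 3·829 + 260   →  a_0 = 3
829 = 3·260 + 49   →  a_1 = 3
260 = 5·49 + 15   →  a_2 = 5
49 = 3·15 + 4   →  a_3 = 3
15 = 3·4 + 3   →  a_4 = 3
4 = 1·3 + 1   →  a_5 = 1

1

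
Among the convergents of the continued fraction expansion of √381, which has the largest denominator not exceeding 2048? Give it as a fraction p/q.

39097/2003

√381 = [19; 1, 1, 12, 1, 1, 38, …] (period length 6).
Convergents:
  p_0/q_0 = 19/1
  p_1/q_1 = 20/1
  p_2/q_2 = 39/2
  p_3/q_3 = 488/25
  p_4/q_4 = 527/27
  p_5/q_5 = 1015/52
  p_6/q_6 = 39097/2003
  p_7/q_7 = 40112/2055
q_6 = 2003 ≤ 2048 < 2055 = q_7, so the answer is 39097/2003.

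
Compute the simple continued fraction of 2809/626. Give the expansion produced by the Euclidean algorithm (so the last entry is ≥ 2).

2809 = 4×626 + 305
626 = 2×305 + 16
305 = 19×16 + 1
16 = 16×1 + 0  (stop)
So 2809/626 = [4; 2, 19, 16].

[4; 2, 19, 16]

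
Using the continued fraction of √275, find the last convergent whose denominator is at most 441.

√275 = [16; 1, 1, 2, 1, 1, 32, …] (period length 6).
Convergents:
  p_0/q_0 = 16/1
  p_1/q_1 = 17/1
  p_2/q_2 = 33/2
  p_3/q_3 = 83/5
  p_4/q_4 = 116/7
  p_5/q_5 = 199/12
  p_6/q_6 = 6484/391
  p_7/q_7 = 6683/403
  p_8/q_8 = 13167/794
q_7 = 403 ≤ 441 < 794 = q_8, so the answer is 6683/403.

6683/403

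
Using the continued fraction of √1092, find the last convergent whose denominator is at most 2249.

√1092 = [33; 22, 66, …] (period length 2).
Convergents:
  p_0/q_0 = 33/1
  p_1/q_1 = 727/22
  p_2/q_2 = 48015/1453
  p_3/q_3 = 1057057/31988
q_2 = 1453 ≤ 2249 < 31988 = q_3, so the answer is 48015/1453.

48015/1453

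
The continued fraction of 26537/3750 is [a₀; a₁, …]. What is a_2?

15

26537 = 7·3750 + 287   →  a_0 = 7
3750 = 13·287 + 19   →  a_1 = 13
287 = 15·19 + 2   →  a_2 = 15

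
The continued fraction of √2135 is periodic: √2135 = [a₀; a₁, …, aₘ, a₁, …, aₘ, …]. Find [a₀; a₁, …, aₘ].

[46; 4, 1, 5, 1, 4, 92]

a₀ = ⌊√2135⌋ = 46.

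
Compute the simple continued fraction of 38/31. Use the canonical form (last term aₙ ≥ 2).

[1; 4, 2, 3]

38 = 1×31 + 7
31 = 4×7 + 3
7 = 2×3 + 1
3 = 3×1 + 0  (stop)
So 38/31 = [1; 4, 2, 3].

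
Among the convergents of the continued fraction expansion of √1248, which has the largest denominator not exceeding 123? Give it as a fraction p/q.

√1248 = [35; 3, 17, 3, 70, …] (period length 4).
Convergents:
  p_0/q_0 = 35/1
  p_1/q_1 = 106/3
  p_2/q_2 = 1837/52
  p_3/q_3 = 5617/159
q_2 = 52 ≤ 123 < 159 = q_3, so the answer is 1837/52.

1837/52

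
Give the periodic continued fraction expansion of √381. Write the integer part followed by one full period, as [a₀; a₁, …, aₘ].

[19; 1, 1, 12, 1, 1, 38]

a₀ = ⌊√381⌋ = 19.
With m₀=0, d₀=1 and mₖ₊₁ = dₖaₖ − mₖ, dₖ₊₁ = (n − mₖ₊₁²)/dₖ, aₖ₊₁ = ⌊(a₀+mₖ₊₁)/dₖ₊₁⌋:
  k=1: m=19, d=20, a=1
  k=2: m=1, d=19, a=1
  k=3: m=18, d=3, a=12
  k=4: m=18, d=19, a=1
  k=5: m=1, d=20, a=1
  k=6: m=19, d=1, a=38
d=1 and a=2a₀=38 at k=6, so the next step gives (m, d) = (19, 20) again — its k=1 value — and the period has length 6.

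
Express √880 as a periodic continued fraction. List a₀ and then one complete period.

a₀ = ⌊√880⌋ = 29.
With m₀=0, d₀=1 and mₖ₊₁ = dₖaₖ − mₖ, dₖ₊₁ = (n − mₖ₊₁²)/dₖ, aₖ₊₁ = ⌊(a₀+mₖ₊₁)/dₖ₊₁⌋:
  k=1: m=29, d=39, a=1
  k=2: m=10, d=20, a=1
  k=3: m=10, d=39, a=1
  k=4: m=29, d=1, a=58
d=1 and a=2a₀=58 at k=4, so the next step gives (m, d) = (29, 39) again — its k=1 value — and the period has length 4.

[29; 1, 1, 1, 58]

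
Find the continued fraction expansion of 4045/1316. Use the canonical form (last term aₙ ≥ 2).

[3; 13, 1, 1, 3, 4, 3]

4045 = 3×1316 + 97
1316 = 13×97 + 55
97 = 1×55 + 42
55 = 1×42 + 13
42 = 3×13 + 3
13 = 4×3 + 1
3 = 3×1 + 0  (stop)
So 4045/1316 = [3; 13, 1, 1, 3, 4, 3].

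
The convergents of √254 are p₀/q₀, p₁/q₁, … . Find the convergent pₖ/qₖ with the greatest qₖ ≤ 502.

√254 = [15; 1, 14, 1, 30, …] (period length 4).
Convergents:
  p_0/q_0 = 15/1
  p_1/q_1 = 16/1
  p_2/q_2 = 239/15
  p_3/q_3 = 255/16
  p_4/q_4 = 7889/495
  p_5/q_5 = 8144/511
q_4 = 495 ≤ 502 < 511 = q_5, so the answer is 7889/495.

7889/495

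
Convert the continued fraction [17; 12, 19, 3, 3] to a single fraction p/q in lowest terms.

Using pₖ = aₖpₖ₋₁ + pₖ₋₂ and qₖ = aₖqₖ₋₁ + qₖ₋₂:
  k=0: a=17, p=17, q=1
  k=1: a=12, p=205, q=12
  k=2: a=19, p=3912, q=229
  k=3: a=3, p=11941, q=699
  k=4: a=3, p=39735, q=2326

39735/2326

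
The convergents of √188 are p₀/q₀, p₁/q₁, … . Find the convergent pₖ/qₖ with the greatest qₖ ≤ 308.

3277/239

√188 = [13; 1, 2, 2, 6, 2, 2, 1, 26, …] (period length 8).
Convergents:
  p_0/q_0 = 13/1
  p_1/q_1 = 14/1
  p_2/q_2 = 41/3
  p_3/q_3 = 96/7
  p_4/q_4 = 617/45
  p_5/q_5 = 1330/97
  p_6/q_6 = 3277/239
  p_7/q_7 = 4607/336
q_6 = 239 ≤ 308 < 336 = q_7, so the answer is 3277/239.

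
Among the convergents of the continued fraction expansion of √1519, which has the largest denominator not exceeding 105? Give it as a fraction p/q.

1520/39

√1519 = [38; 1, 37, 1, 76, …] (period length 4).
Convergents:
  p_0/q_0 = 38/1
  p_1/q_1 = 39/1
  p_2/q_2 = 1481/38
  p_3/q_3 = 1520/39
  p_4/q_4 = 117001/3002
q_3 = 39 ≤ 105 < 3002 = q_4, so the answer is 1520/39.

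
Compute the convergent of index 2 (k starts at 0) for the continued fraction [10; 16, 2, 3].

Using pₖ = aₖpₖ₋₁ + pₖ₋₂, qₖ = aₖqₖ₋₁ + qₖ₋₂ (with p₋₁=1, p₋₂=0, q₋₁=0, q₋₂=1):
  k=0: a=10, p=10, q=1
  k=1: a=16, p=161, q=16
  k=2: a=2, p=332, q=33

332/33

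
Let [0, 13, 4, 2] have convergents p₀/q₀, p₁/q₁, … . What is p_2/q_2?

Using pₖ = aₖpₖ₋₁ + pₖ₋₂, qₖ = aₖqₖ₋₁ + qₖ₋₂ (with p₋₁=1, p₋₂=0, q₋₁=0, q₋₂=1):
  k=0: a=0, p=0, q=1
  k=1: a=13, p=1, q=13
  k=2: a=4, p=4, q=53

4/53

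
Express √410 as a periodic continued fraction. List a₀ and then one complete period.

[20; 4, 40]

a₀ = ⌊√410⌋ = 20.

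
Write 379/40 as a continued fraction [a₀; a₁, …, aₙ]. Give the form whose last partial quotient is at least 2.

[9; 2, 9, 2]

379 = 9·40 + 19
40 = 2·19 + 2
19 = 9·2 + 1
2 = 2·1 + 0  (stop)
So 379/40 = [9; 2, 9, 2].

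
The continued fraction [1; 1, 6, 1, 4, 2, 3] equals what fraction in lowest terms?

556/297

Fold from the inside: start with 3/1.
  2 + 1/3 = 7/3
  4 + 3/7 = 31/7
  1 + 7/31 = 38/31
  6 + 31/38 = 259/38
  1 + 38/259 = 297/259
  1 + 259/297 = 556/297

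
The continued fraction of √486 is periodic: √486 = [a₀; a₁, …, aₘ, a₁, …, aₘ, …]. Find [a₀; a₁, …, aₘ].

a₀ = ⌊√486⌋ = 22.
With m₀=0, d₀=1 and mₖ₊₁ = dₖaₖ − mₖ, dₖ₊₁ = (n − mₖ₊₁²)/dₖ, aₖ₊₁ = ⌊(a₀+mₖ₊₁)/dₖ₊₁⌋:
  k=1: m=22, d=2, a=22
  k=2: m=22, d=1, a=44
d=1 and a=2a₀=44 at k=2, so the next step gives (m, d) = (22, 2) again — its k=1 value — and the period has length 2.

[22; 22, 44]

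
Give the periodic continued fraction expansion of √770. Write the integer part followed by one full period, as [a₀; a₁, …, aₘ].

a₀ = ⌊√770⌋ = 27.
With m₀=0, d₀=1 and mₖ₊₁ = dₖaₖ − mₖ, dₖ₊₁ = (n − mₖ₊₁²)/dₖ, aₖ₊₁ = ⌊(a₀+mₖ₊₁)/dₖ₊₁⌋:
  k=1: m=27, d=41, a=1
  k=2: m=14, d=14, a=2
  k=3: m=14, d=41, a=1
  k=4: m=27, d=1, a=54
d=1 and a=2a₀=54 at k=4, so the next step gives (m, d) = (27, 41) again — its k=1 value — and the period has length 4.

[27; 1, 2, 1, 54]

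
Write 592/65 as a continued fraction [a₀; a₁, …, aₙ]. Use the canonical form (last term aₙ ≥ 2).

[9; 9, 3, 2]

592 = 9*65 + 7
65 = 9*7 + 2
7 = 3*2 + 1
2 = 2*1 + 0  (stop)
So 592/65 = [9; 9, 3, 2].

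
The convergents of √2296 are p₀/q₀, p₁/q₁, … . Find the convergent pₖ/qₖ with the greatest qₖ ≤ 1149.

√2296 = [47; 1, 10, 1, 94, …] (period length 4).
Convergents:
  p_0/q_0 = 47/1
  p_1/q_1 = 48/1
  p_2/q_2 = 527/11
  p_3/q_3 = 575/12
  p_4/q_4 = 54577/1139
  p_5/q_5 = 55152/1151
q_4 = 1139 ≤ 1149 < 1151 = q_5, so the answer is 54577/1139.

54577/1139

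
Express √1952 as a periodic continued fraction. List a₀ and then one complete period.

[44; 5, 1, 1, 21, 1, 1, 5, 88]

a₀ = ⌊√1952⌋ = 44.
With m₀=0, d₀=1 and mₖ₊₁ = dₖaₖ − mₖ, dₖ₊₁ = (n − mₖ₊₁²)/dₖ, aₖ₊₁ = ⌊(a₀+mₖ₊₁)/dₖ₊₁⌋:
  k=1: m=44, d=16, a=5
  k=2: m=36, d=41, a=1
  k=3: m=5, d=47, a=1
  k=4: m=42, d=4, a=21
  k=5: m=42, d=47, a=1
  k=6: m=5, d=41, a=1
  k=7: m=36, d=16, a=5
  k=8: m=44, d=1, a=88
d=1 and a=2a₀=88 at k=8, so the next step gives (m, d) = (44, 16) again — its k=1 value — and the period has length 8.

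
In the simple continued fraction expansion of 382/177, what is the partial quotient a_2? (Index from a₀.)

3

382 = 2·177 + 28   →  a_0 = 2
177 = 6·28 + 9   →  a_1 = 6
28 = 3·9 + 1   →  a_2 = 3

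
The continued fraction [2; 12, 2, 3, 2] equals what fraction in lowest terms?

414/199

Using pₖ = aₖpₖ₋₁ + pₖ₋₂ and qₖ = aₖqₖ₋₁ + qₖ₋₂:
  k=0: a=2, p=2, q=1
  k=1: a=12, p=25, q=12
  k=2: a=2, p=52, q=25
  k=3: a=3, p=181, q=87
  k=4: a=2, p=414, q=199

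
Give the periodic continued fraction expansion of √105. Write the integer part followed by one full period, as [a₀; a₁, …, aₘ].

a₀ = ⌊√105⌋ = 10.
With m₀=0, d₀=1 and mₖ₊₁ = dₖaₖ − mₖ, dₖ₊₁ = (n − mₖ₊₁²)/dₖ, aₖ₊₁ = ⌊(a₀+mₖ₊₁)/dₖ₊₁⌋:
  k=1: m=10, d=5, a=4
  k=2: m=10, d=1, a=20
d=1 and a=2a₀=20 at k=2, so the next step gives (m, d) = (10, 5) again — its k=1 value — and the period has length 2.

[10; 4, 20]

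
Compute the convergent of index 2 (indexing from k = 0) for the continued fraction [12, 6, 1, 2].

Using pₖ = aₖpₖ₋₁ + pₖ₋₂, qₖ = aₖqₖ₋₁ + qₖ₋₂ (with p₋₁=1, p₋₂=0, q₋₁=0, q₋₂=1):
  k=0: a=12, p=12, q=1
  k=1: a=6, p=73, q=6
  k=2: a=1, p=85, q=7

85/7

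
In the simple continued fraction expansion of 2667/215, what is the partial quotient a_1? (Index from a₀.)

2667 = 12·215 + 87   →  a_0 = 12
215 = 2·87 + 41   →  a_1 = 2

2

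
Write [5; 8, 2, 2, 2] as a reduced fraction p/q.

517/101

Fold from the inside: start with 2/1.
  2 + 1/2 = 5/2
  2 + 2/5 = 12/5
  8 + 5/12 = 101/12
  5 + 12/101 = 517/101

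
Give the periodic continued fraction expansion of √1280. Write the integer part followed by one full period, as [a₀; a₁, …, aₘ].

[35; 1, 3, 2, 17, 2, 3, 1, 70]

a₀ = ⌊√1280⌋ = 35.
With m₀=0, d₀=1 and mₖ₊₁ = dₖaₖ − mₖ, dₖ₊₁ = (n − mₖ₊₁²)/dₖ, aₖ₊₁ = ⌊(a₀+mₖ₊₁)/dₖ₊₁⌋:
  k=1: m=35, d=55, a=1
  k=2: m=20, d=16, a=3
  k=3: m=28, d=31, a=2
  k=4: m=34, d=4, a=17
  k=5: m=34, d=31, a=2
  k=6: m=28, d=16, a=3
  k=7: m=20, d=55, a=1
  k=8: m=35, d=1, a=70
d=1 and a=2a₀=70 at k=8, so the next step gives (m, d) = (35, 55) again — its k=1 value — and the period has length 8.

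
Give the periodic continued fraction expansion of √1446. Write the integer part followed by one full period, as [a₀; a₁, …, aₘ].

a₀ = ⌊√1446⌋ = 38.
With m₀=0, d₀=1 and mₖ₊₁ = dₖaₖ − mₖ, dₖ₊₁ = (n − mₖ₊₁²)/dₖ, aₖ₊₁ = ⌊(a₀+mₖ₊₁)/dₖ₊₁⌋:
  k=1: m=38, d=2, a=38
  k=2: m=38, d=1, a=76
d=1 and a=2a₀=76 at k=2, so the next step gives (m, d) = (38, 2) again — its k=1 value — and the period has length 2.

[38; 38, 76]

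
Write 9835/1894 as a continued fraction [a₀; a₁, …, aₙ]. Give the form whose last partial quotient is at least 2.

9835 = 5*1894 + 365
1894 = 5*365 + 69
365 = 5*69 + 20
69 = 3*20 + 9
20 = 2*9 + 2
9 = 4*2 + 1
2 = 2*1 + 0  (stop)
So 9835/1894 = [5; 5, 5, 3, 2, 4, 2].

[5; 5, 5, 3, 2, 4, 2]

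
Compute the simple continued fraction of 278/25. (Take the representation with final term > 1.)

278 = 11·25 + 3
25 = 8·3 + 1
3 = 3·1 + 0  (stop)
So 278/25 = [11; 8, 3].

[11; 8, 3]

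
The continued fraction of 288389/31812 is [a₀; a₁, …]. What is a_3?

2

288389 = 9·31812 + 2081   →  a_0 = 9
31812 = 15·2081 + 597   →  a_1 = 15
2081 = 3·597 + 290   →  a_2 = 3
597 = 2·290 + 17   →  a_3 = 2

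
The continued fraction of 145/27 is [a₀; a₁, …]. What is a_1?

2

145 = 5·27 + 10   →  a_0 = 5
27 = 2·10 + 7   →  a_1 = 2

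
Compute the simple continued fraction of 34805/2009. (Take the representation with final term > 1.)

34805 = 17·2009 + 652
2009 = 3·652 + 53
652 = 12·53 + 16
53 = 3·16 + 5
16 = 3·5 + 1
5 = 5·1 + 0  (stop)
So 34805/2009 = [17; 3, 12, 3, 3, 5].

[17; 3, 12, 3, 3, 5]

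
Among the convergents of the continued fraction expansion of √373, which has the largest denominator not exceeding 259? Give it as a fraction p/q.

1603/83

√373 = [19; 3, 5, 5, 3, 38, …] (period length 5).
Convergents:
  p_0/q_0 = 19/1
  p_1/q_1 = 58/3
  p_2/q_2 = 309/16
  p_3/q_3 = 1603/83
  p_4/q_4 = 5118/265
q_3 = 83 ≤ 259 < 265 = q_4, so the answer is 1603/83.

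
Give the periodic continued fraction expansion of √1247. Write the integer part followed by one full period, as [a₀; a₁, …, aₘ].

[35; 3, 5, 9, 1, 9, 5, 3, 70]

a₀ = ⌊√1247⌋ = 35.
With m₀=0, d₀=1 and mₖ₊₁ = dₖaₖ − mₖ, dₖ₊₁ = (n − mₖ₊₁²)/dₖ, aₖ₊₁ = ⌊(a₀+mₖ₊₁)/dₖ₊₁⌋:
  k=1: m=35, d=22, a=3
  k=2: m=31, d=13, a=5
  k=3: m=34, d=7, a=9
  k=4: m=29, d=58, a=1
  k=5: m=29, d=7, a=9
  k=6: m=34, d=13, a=5
  k=7: m=31, d=22, a=3
  k=8: m=35, d=1, a=70
d=1 and a=2a₀=70 at k=8, so the next step gives (m, d) = (35, 22) again — its k=1 value — and the period has length 8.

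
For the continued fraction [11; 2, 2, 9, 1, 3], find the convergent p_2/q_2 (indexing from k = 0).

Using pₖ = aₖpₖ₋₁ + pₖ₋₂, qₖ = aₖqₖ₋₁ + qₖ₋₂ (with p₋₁=1, p₋₂=0, q₋₁=0, q₋₂=1):
  k=0: a=11, p=11, q=1
  k=1: a=2, p=23, q=2
  k=2: a=2, p=57, q=5

57/5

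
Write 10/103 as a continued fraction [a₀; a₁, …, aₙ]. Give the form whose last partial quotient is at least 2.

[0; 10, 3, 3]

10 = 0×103 + 10
103 = 10×10 + 3
10 = 3×3 + 1
3 = 3×1 + 0  (stop)
So 10/103 = [0; 10, 3, 3].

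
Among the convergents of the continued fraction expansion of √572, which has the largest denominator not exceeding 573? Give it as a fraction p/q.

13465/563

√572 = [23; 1, 10, 1, 46, …] (period length 4).
Convergents:
  p_0/q_0 = 23/1
  p_1/q_1 = 24/1
  p_2/q_2 = 263/11
  p_3/q_3 = 287/12
  p_4/q_4 = 13465/563
  p_5/q_5 = 13752/575
q_4 = 563 ≤ 573 < 575 = q_5, so the answer is 13465/563.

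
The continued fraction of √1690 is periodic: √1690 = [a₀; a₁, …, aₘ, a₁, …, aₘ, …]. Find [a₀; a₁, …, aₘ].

[41; 9, 8, 9, 82]

a₀ = ⌊√1690⌋ = 41.
With m₀=0, d₀=1 and mₖ₊₁ = dₖaₖ − mₖ, dₖ₊₁ = (n − mₖ₊₁²)/dₖ, aₖ₊₁ = ⌊(a₀+mₖ₊₁)/dₖ₊₁⌋:
  k=1: m=41, d=9, a=9
  k=2: m=40, d=10, a=8
  k=3: m=40, d=9, a=9
  k=4: m=41, d=1, a=82
d=1 and a=2a₀=82 at k=4, so the next step gives (m, d) = (41, 9) again — its k=1 value — and the period has length 4.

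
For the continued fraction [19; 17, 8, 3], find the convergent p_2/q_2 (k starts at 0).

Using pₖ = aₖpₖ₋₁ + pₖ₋₂, qₖ = aₖqₖ₋₁ + qₖ₋₂ (with p₋₁=1, p₋₂=0, q₋₁=0, q₋₂=1):
  k=0: a=19, p=19, q=1
  k=1: a=17, p=324, q=17
  k=2: a=8, p=2611, q=137

2611/137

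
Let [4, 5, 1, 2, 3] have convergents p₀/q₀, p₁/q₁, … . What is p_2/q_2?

25/6

Using pₖ = aₖpₖ₋₁ + pₖ₋₂, qₖ = aₖqₖ₋₁ + qₖ₋₂ (with p₋₁=1, p₋₂=0, q₋₁=0, q₋₂=1):
  k=0: a=4, p=4, q=1
  k=1: a=5, p=21, q=5
  k=2: a=1, p=25, q=6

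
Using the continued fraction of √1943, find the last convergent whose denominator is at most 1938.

√1943 = [44; 12, 1, 1, 2, 1, 1, 12, 88, …] (period length 8).
Convergents:
  p_0/q_0 = 44/1
  p_1/q_1 = 529/12
  p_2/q_2 = 573/13
  p_3/q_3 = 1102/25
  p_4/q_4 = 2777/63
  p_5/q_5 = 3879/88
  p_6/q_6 = 6656/151
  p_7/q_7 = 83751/1900
  p_8/q_8 = 7376744/167351
q_7 = 1900 ≤ 1938 < 167351 = q_8, so the answer is 83751/1900.

83751/1900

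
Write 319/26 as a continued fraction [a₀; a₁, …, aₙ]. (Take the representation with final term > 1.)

319 = 12×26 + 7
26 = 3×7 + 5
7 = 1×5 + 2
5 = 2×2 + 1
2 = 2×1 + 0  (stop)
So 319/26 = [12; 3, 1, 2, 2].

[12; 3, 1, 2, 2]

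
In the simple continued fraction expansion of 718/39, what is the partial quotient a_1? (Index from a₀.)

718 = 18·39 + 16   →  a_0 = 18
39 = 2·16 + 7   →  a_1 = 2

2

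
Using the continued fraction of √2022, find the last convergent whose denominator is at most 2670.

120016/2669

√2022 = [44; 1, 28, 1, 88, …] (period length 4).
Convergents:
  p_0/q_0 = 44/1
  p_1/q_1 = 45/1
  p_2/q_2 = 1304/29
  p_3/q_3 = 1349/30
  p_4/q_4 = 120016/2669
  p_5/q_5 = 121365/2699
q_4 = 2669 ≤ 2670 < 2699 = q_5, so the answer is 120016/2669.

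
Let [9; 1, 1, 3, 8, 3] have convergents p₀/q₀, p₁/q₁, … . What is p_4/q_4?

555/58

Using pₖ = aₖpₖ₋₁ + pₖ₋₂, qₖ = aₖqₖ₋₁ + qₖ₋₂ (with p₋₁=1, p₋₂=0, q₋₁=0, q₋₂=1):
  k=0: a=9, p=9, q=1
  k=1: a=1, p=10, q=1
  k=2: a=1, p=19, q=2
  k=3: a=3, p=67, q=7
  k=4: a=8, p=555, q=58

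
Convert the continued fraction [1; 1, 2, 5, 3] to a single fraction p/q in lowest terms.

86/51

Fold from the inside: start with 3/1.
  5 + 1/3 = 16/3
  2 + 3/16 = 35/16
  1 + 16/35 = 51/35
  1 + 35/51 = 86/51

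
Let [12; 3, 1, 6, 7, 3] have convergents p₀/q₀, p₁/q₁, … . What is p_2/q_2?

49/4

Using pₖ = aₖpₖ₋₁ + pₖ₋₂, qₖ = aₖqₖ₋₁ + qₖ₋₂ (with p₋₁=1, p₋₂=0, q₋₁=0, q₋₂=1):
  k=0: a=12, p=12, q=1
  k=1: a=3, p=37, q=3
  k=2: a=1, p=49, q=4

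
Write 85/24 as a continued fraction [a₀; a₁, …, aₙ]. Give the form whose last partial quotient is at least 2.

85 = 3*24 + 13
24 = 1*13 + 11
13 = 1*11 + 2
11 = 5*2 + 1
2 = 2*1 + 0  (stop)
So 85/24 = [3; 1, 1, 5, 2].

[3; 1, 1, 5, 2]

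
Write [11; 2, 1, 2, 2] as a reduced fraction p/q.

216/19

Using pₖ = aₖpₖ₋₁ + pₖ₋₂ and qₖ = aₖqₖ₋₁ + qₖ₋₂:
  k=0: a=11, p=11, q=1
  k=1: a=2, p=23, q=2
  k=2: a=1, p=34, q=3
  k=3: a=2, p=91, q=8
  k=4: a=2, p=216, q=19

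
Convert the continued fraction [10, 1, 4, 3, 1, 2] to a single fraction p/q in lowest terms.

627/58

Fold from the inside: start with 2/1.
  1 + 1/2 = 3/2
  3 + 2/3 = 11/3
  4 + 3/11 = 47/11
  1 + 11/47 = 58/47
  10 + 47/58 = 627/58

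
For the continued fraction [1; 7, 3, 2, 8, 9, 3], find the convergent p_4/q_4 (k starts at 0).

Using pₖ = aₖpₖ₋₁ + pₖ₋₂, qₖ = aₖqₖ₋₁ + qₖ₋₂ (with p₋₁=1, p₋₂=0, q₋₁=0, q₋₂=1):
  k=0: a=1, p=1, q=1
  k=1: a=7, p=8, q=7
  k=2: a=3, p=25, q=22
  k=3: a=2, p=58, q=51
  k=4: a=8, p=489, q=430

489/430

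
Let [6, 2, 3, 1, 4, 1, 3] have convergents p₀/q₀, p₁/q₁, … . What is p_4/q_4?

277/43

Using pₖ = aₖpₖ₋₁ + pₖ₋₂, qₖ = aₖqₖ₋₁ + qₖ₋₂ (with p₋₁=1, p₋₂=0, q₋₁=0, q₋₂=1):
  k=0: a=6, p=6, q=1
  k=1: a=2, p=13, q=2
  k=2: a=3, p=45, q=7
  k=3: a=1, p=58, q=9
  k=4: a=4, p=277, q=43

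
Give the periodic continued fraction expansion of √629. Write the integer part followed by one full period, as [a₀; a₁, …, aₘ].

[25; 12, 1, 1, 12, 50]

a₀ = ⌊√629⌋ = 25.
With m₀=0, d₀=1 and mₖ₊₁ = dₖaₖ − mₖ, dₖ₊₁ = (n − mₖ₊₁²)/dₖ, aₖ₊₁ = ⌊(a₀+mₖ₊₁)/dₖ₊₁⌋:
  k=1: m=25, d=4, a=12
  k=2: m=23, d=25, a=1
  k=3: m=2, d=25, a=1
  k=4: m=23, d=4, a=12
  k=5: m=25, d=1, a=50
d=1 and a=2a₀=50 at k=5, so the next step gives (m, d) = (25, 4) again — its k=1 value — and the period has length 5.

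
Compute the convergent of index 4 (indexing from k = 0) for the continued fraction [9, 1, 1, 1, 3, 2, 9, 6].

Using pₖ = aₖpₖ₋₁ + pₖ₋₂, qₖ = aₖqₖ₋₁ + qₖ₋₂ (with p₋₁=1, p₋₂=0, q₋₁=0, q₋₂=1):
  k=0: a=9, p=9, q=1
  k=1: a=1, p=10, q=1
  k=2: a=1, p=19, q=2
  k=3: a=1, p=29, q=3
  k=4: a=3, p=106, q=11

106/11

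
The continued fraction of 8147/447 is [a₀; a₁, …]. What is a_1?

8147 = 18·447 + 101   →  a_0 = 18
447 = 4·101 + 43   →  a_1 = 4

4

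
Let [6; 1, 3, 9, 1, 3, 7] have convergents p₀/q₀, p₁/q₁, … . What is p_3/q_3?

Using pₖ = aₖpₖ₋₁ + pₖ₋₂, qₖ = aₖqₖ₋₁ + qₖ₋₂ (with p₋₁=1, p₋₂=0, q₋₁=0, q₋₂=1):
  k=0: a=6, p=6, q=1
  k=1: a=1, p=7, q=1
  k=2: a=3, p=27, q=4
  k=3: a=9, p=250, q=37

250/37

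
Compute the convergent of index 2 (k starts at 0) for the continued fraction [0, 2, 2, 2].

2/5

Using pₖ = aₖpₖ₋₁ + pₖ₋₂, qₖ = aₖqₖ₋₁ + qₖ₋₂ (with p₋₁=1, p₋₂=0, q₋₁=0, q₋₂=1):
  k=0: a=0, p=0, q=1
  k=1: a=2, p=1, q=2
  k=2: a=2, p=2, q=5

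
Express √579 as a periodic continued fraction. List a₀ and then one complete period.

a₀ = ⌊√579⌋ = 24.

[24; 16, 48]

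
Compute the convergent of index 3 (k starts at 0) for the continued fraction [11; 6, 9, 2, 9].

1295/116

Using pₖ = aₖpₖ₋₁ + pₖ₋₂, qₖ = aₖqₖ₋₁ + qₖ₋₂ (with p₋₁=1, p₋₂=0, q₋₁=0, q₋₂=1):
  k=0: a=11, p=11, q=1
  k=1: a=6, p=67, q=6
  k=2: a=9, p=614, q=55
  k=3: a=2, p=1295, q=116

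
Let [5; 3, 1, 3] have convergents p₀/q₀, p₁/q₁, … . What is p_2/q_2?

21/4

Using pₖ = aₖpₖ₋₁ + pₖ₋₂, qₖ = aₖqₖ₋₁ + qₖ₋₂ (with p₋₁=1, p₋₂=0, q₋₁=0, q₋₂=1):
  k=0: a=5, p=5, q=1
  k=1: a=3, p=16, q=3
  k=2: a=1, p=21, q=4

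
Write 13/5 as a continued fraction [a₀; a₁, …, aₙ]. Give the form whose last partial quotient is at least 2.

13 = 2·5 + 3
5 = 1·3 + 2
3 = 1·2 + 1
2 = 2·1 + 0  (stop)
So 13/5 = [2; 1, 1, 2].

[2; 1, 1, 2]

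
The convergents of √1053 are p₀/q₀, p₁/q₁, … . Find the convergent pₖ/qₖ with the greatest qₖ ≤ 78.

649/20

√1053 = [32; 2, 4, 2, 64, …] (period length 4).
Convergents:
  p_0/q_0 = 32/1
  p_1/q_1 = 65/2
  p_2/q_2 = 292/9
  p_3/q_3 = 649/20
  p_4/q_4 = 41828/1289
q_3 = 20 ≤ 78 < 1289 = q_4, so the answer is 649/20.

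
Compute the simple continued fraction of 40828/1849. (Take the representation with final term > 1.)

40828 = 22*1849 + 150
1849 = 12*150 + 49
150 = 3*49 + 3
49 = 16*3 + 1
3 = 3*1 + 0  (stop)
So 40828/1849 = [22; 12, 3, 16, 3].

[22; 12, 3, 16, 3]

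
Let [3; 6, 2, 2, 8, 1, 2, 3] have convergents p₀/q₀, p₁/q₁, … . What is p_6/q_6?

Using pₖ = aₖpₖ₋₁ + pₖ₋₂, qₖ = aₖqₖ₋₁ + qₖ₋₂ (with p₋₁=1, p₋₂=0, q₋₁=0, q₋₂=1):
  k=0: a=3, p=3, q=1
  k=1: a=6, p=19, q=6
  k=2: a=2, p=41, q=13
  k=3: a=2, p=101, q=32
  k=4: a=8, p=849, q=269
  k=5: a=1, p=950, q=301
  k=6: a=2, p=2749, q=871

2749/871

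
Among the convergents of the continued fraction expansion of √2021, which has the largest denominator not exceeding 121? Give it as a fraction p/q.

√2021 = [44; 1, 21, 2, 21, 1, 88, …] (period length 6).
Convergents:
  p_0/q_0 = 44/1
  p_1/q_1 = 45/1
  p_2/q_2 = 989/22
  p_3/q_3 = 2023/45
  p_4/q_4 = 43472/967
q_3 = 45 ≤ 121 < 967 = q_4, so the answer is 2023/45.

2023/45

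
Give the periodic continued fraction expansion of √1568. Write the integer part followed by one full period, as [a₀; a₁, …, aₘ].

[39; 1, 1, 2, 19, 2, 1, 1, 78]

a₀ = ⌊√1568⌋ = 39.
With m₀=0, d₀=1 and mₖ₊₁ = dₖaₖ − mₖ, dₖ₊₁ = (n − mₖ₊₁²)/dₖ, aₖ₊₁ = ⌊(a₀+mₖ₊₁)/dₖ₊₁⌋:
  k=1: m=39, d=47, a=1
  k=2: m=8, d=32, a=1
  k=3: m=24, d=31, a=2
  k=4: m=38, d=4, a=19
  k=5: m=38, d=31, a=2
  k=6: m=24, d=32, a=1
  k=7: m=8, d=47, a=1
  k=8: m=39, d=1, a=78
d=1 and a=2a₀=78 at k=8, so the next step gives (m, d) = (39, 47) again — its k=1 value — and the period has length 8.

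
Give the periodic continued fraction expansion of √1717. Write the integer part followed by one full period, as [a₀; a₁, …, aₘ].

a₀ = ⌊√1717⌋ = 41.
With m₀=0, d₀=1 and mₖ₊₁ = dₖaₖ − mₖ, dₖ₊₁ = (n − mₖ₊₁²)/dₖ, aₖ₊₁ = ⌊(a₀+mₖ₊₁)/dₖ₊₁⌋:
  k=1: m=41, d=36, a=2
  k=2: m=31, d=21, a=3
  k=3: m=32, d=33, a=2
  k=4: m=34, d=17, a=4
  k=5: m=34, d=33, a=2
  k=6: m=32, d=21, a=3
  k=7: m=31, d=36, a=2
  k=8: m=41, d=1, a=82
d=1 and a=2a₀=82 at k=8, so the next step gives (m, d) = (41, 36) again — its k=1 value — and the period has length 8.

[41; 2, 3, 2, 4, 2, 3, 2, 82]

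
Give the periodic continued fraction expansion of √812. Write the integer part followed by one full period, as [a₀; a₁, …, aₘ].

a₀ = ⌊√812⌋ = 28.
With m₀=0, d₀=1 and mₖ₊₁ = dₖaₖ − mₖ, dₖ₊₁ = (n − mₖ₊₁²)/dₖ, aₖ₊₁ = ⌊(a₀+mₖ₊₁)/dₖ₊₁⌋:
  k=1: m=28, d=28, a=2
  k=2: m=28, d=1, a=56
d=1 and a=2a₀=56 at k=2, so the next step gives (m, d) = (28, 28) again — its k=1 value — and the period has length 2.

[28; 2, 56]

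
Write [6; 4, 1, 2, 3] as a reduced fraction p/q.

292/47

Fold from the inside: start with 3/1.
  2 + 1/3 = 7/3
  1 + 3/7 = 10/7
  4 + 7/10 = 47/10
  6 + 10/47 = 292/47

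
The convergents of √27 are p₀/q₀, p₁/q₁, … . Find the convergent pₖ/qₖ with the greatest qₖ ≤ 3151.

√27 = [5; 5, 10, …] (period length 2).
Convergents:
  p_0/q_0 = 5/1
  p_1/q_1 = 26/5
  p_2/q_2 = 265/51
  p_3/q_3 = 1351/260
  p_4/q_4 = 13775/2651
  p_5/q_5 = 70226/13515
q_4 = 2651 ≤ 3151 < 13515 = q_5, so the answer is 13775/2651.

13775/2651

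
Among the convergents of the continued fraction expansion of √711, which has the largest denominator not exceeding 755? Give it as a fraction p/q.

√711 = [26; 1, 1, 1, 52, …] (period length 4).
Convergents:
  p_0/q_0 = 26/1
  p_1/q_1 = 27/1
  p_2/q_2 = 53/2
  p_3/q_3 = 80/3
  p_4/q_4 = 4213/158
  p_5/q_5 = 4293/161
  p_6/q_6 = 8506/319
  p_7/q_7 = 12799/480
  p_8/q_8 = 674054/25279
q_7 = 480 ≤ 755 < 25279 = q_8, so the answer is 12799/480.

12799/480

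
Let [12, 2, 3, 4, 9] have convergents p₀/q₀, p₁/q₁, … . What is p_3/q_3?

373/30

Using pₖ = aₖpₖ₋₁ + pₖ₋₂, qₖ = aₖqₖ₋₁ + qₖ₋₂ (with p₋₁=1, p₋₂=0, q₋₁=0, q₋₂=1):
  k=0: a=12, p=12, q=1
  k=1: a=2, p=25, q=2
  k=2: a=3, p=87, q=7
  k=3: a=4, p=373, q=30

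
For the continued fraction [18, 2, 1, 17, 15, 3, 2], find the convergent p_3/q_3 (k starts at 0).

972/53

Using pₖ = aₖpₖ₋₁ + pₖ₋₂, qₖ = aₖqₖ₋₁ + qₖ₋₂ (with p₋₁=1, p₋₂=0, q₋₁=0, q₋₂=1):
  k=0: a=18, p=18, q=1
  k=1: a=2, p=37, q=2
  k=2: a=1, p=55, q=3
  k=3: a=17, p=972, q=53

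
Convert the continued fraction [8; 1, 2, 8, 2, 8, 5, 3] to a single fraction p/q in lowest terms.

63732/7343

Fold from the inside: start with 3/1.
  5 + 1/3 = 16/3
  8 + 3/16 = 131/16
  2 + 16/131 = 278/131
  8 + 131/278 = 2355/278
  2 + 278/2355 = 4988/2355
  1 + 2355/4988 = 7343/4988
  8 + 4988/7343 = 63732/7343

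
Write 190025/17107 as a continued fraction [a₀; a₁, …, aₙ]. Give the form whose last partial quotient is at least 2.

190025 = 11*17107 + 1848
17107 = 9*1848 + 475
1848 = 3*475 + 423
475 = 1*423 + 52
423 = 8*52 + 7
52 = 7*7 + 3
7 = 2*3 + 1
3 = 3*1 + 0  (stop)
So 190025/17107 = [11; 9, 3, 1, 8, 7, 2, 3].

[11; 9, 3, 1, 8, 7, 2, 3]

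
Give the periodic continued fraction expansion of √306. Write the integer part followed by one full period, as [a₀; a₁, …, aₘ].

a₀ = ⌊√306⌋ = 17.
With m₀=0, d₀=1 and mₖ₊₁ = dₖaₖ − mₖ, dₖ₊₁ = (n − mₖ₊₁²)/dₖ, aₖ₊₁ = ⌊(a₀+mₖ₊₁)/dₖ₊₁⌋:
  k=1: m=17, d=17, a=2
  k=2: m=17, d=1, a=34
d=1 and a=2a₀=34 at k=2, so the next step gives (m, d) = (17, 17) again — its k=1 value — and the period has length 2.

[17; 2, 34]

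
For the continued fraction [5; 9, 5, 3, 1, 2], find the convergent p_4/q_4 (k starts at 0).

Using pₖ = aₖpₖ₋₁ + pₖ₋₂, qₖ = aₖqₖ₋₁ + qₖ₋₂ (with p₋₁=1, p₋₂=0, q₋₁=0, q₋₂=1):
  k=0: a=5, p=5, q=1
  k=1: a=9, p=46, q=9
  k=2: a=5, p=235, q=46
  k=3: a=3, p=751, q=147
  k=4: a=1, p=986, q=193

986/193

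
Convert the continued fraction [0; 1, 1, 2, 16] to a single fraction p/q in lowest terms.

Using pₖ = aₖpₖ₋₁ + pₖ₋₂ and qₖ = aₖqₖ₋₁ + qₖ₋₂:
  k=0: a=0, p=0, q=1
  k=1: a=1, p=1, q=1
  k=2: a=1, p=1, q=2
  k=3: a=2, p=3, q=5
  k=4: a=16, p=49, q=82

49/82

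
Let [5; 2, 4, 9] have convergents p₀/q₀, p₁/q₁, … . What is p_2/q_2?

49/9

Using pₖ = aₖpₖ₋₁ + pₖ₋₂, qₖ = aₖqₖ₋₁ + qₖ₋₂ (with p₋₁=1, p₋₂=0, q₋₁=0, q₋₂=1):
  k=0: a=5, p=5, q=1
  k=1: a=2, p=11, q=2
  k=2: a=4, p=49, q=9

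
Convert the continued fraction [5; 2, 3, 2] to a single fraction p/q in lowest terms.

Using pₖ = aₖpₖ₋₁ + pₖ₋₂ and qₖ = aₖqₖ₋₁ + qₖ₋₂:
  k=0: a=5, p=5, q=1
  k=1: a=2, p=11, q=2
  k=2: a=3, p=38, q=7
  k=3: a=2, p=87, q=16

87/16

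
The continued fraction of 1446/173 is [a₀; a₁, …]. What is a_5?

3

1446 = 8·173 + 62   →  a_0 = 8
173 = 2·62 + 49   →  a_1 = 2
62 = 1·49 + 13   →  a_2 = 1
49 = 3·13 + 10   →  a_3 = 3
13 = 1·10 + 3   →  a_4 = 1
10 = 3·3 + 1   →  a_5 = 3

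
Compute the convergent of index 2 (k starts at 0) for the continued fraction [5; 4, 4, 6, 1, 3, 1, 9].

89/17

Using pₖ = aₖpₖ₋₁ + pₖ₋₂, qₖ = aₖqₖ₋₁ + qₖ₋₂ (with p₋₁=1, p₋₂=0, q₋₁=0, q₋₂=1):
  k=0: a=5, p=5, q=1
  k=1: a=4, p=21, q=4
  k=2: a=4, p=89, q=17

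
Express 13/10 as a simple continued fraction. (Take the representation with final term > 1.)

[1; 3, 3]

13 = 1*10 + 3
10 = 3*3 + 1
3 = 3*1 + 0  (stop)
So 13/10 = [1; 3, 3].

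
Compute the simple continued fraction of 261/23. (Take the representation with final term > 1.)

261 = 11×23 + 8
23 = 2×8 + 7
8 = 1×7 + 1
7 = 7×1 + 0  (stop)
So 261/23 = [11; 2, 1, 7].

[11; 2, 1, 7]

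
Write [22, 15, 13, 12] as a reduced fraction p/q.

Fold from the inside: start with 12/1.
  13 + 1/12 = 157/12
  15 + 12/157 = 2367/157
  22 + 157/2367 = 52231/2367

52231/2367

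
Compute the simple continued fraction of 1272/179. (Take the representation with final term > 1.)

[7; 9, 2, 2, 1, 2]

1272 = 7·179 + 19
179 = 9·19 + 8
19 = 2·8 + 3
8 = 2·3 + 2
3 = 1·2 + 1
2 = 2·1 + 0  (stop)
So 1272/179 = [7; 9, 2, 2, 1, 2].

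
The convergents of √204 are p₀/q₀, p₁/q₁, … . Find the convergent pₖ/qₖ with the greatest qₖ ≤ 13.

100/7

√204 = [14; 3, 1, 1, 6, 1, 1, 3, 28, …] (period length 8).
Convergents:
  p_0/q_0 = 14/1
  p_1/q_1 = 43/3
  p_2/q_2 = 57/4
  p_3/q_3 = 100/7
  p_4/q_4 = 657/46
q_3 = 7 ≤ 13 < 46 = q_4, so the answer is 100/7.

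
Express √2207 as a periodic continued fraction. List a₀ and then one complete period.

[46; 1, 45, 1, 92]

a₀ = ⌊√2207⌋ = 46.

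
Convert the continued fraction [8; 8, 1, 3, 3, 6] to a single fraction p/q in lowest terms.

5834/719

Using pₖ = aₖpₖ₋₁ + pₖ₋₂ and qₖ = aₖqₖ₋₁ + qₖ₋₂:
  k=0: a=8, p=8, q=1
  k=1: a=8, p=65, q=8
  k=2: a=1, p=73, q=9
  k=3: a=3, p=284, q=35
  k=4: a=3, p=925, q=114
  k=5: a=6, p=5834, q=719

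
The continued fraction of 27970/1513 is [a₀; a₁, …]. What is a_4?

27970 = 18·1513 + 736   →  a_0 = 18
1513 = 2·736 + 41   →  a_1 = 2
736 = 17·41 + 39   →  a_2 = 17
41 = 1·39 + 2   →  a_3 = 1
39 = 19·2 + 1   →  a_4 = 19

19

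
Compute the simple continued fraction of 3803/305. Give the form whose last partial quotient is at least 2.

3803 = 12×305 + 143
305 = 2×143 + 19
143 = 7×19 + 10
19 = 1×10 + 9
10 = 1×9 + 1
9 = 9×1 + 0  (stop)
So 3803/305 = [12; 2, 7, 1, 1, 9].

[12; 2, 7, 1, 1, 9]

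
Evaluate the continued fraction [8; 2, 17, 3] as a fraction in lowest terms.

Fold from the inside: start with 3/1.
  17 + 1/3 = 52/3
  2 + 3/52 = 107/52
  8 + 52/107 = 908/107

908/107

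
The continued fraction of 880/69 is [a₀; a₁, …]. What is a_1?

880 = 12·69 + 52   →  a_0 = 12
69 = 1·52 + 17   →  a_1 = 1

1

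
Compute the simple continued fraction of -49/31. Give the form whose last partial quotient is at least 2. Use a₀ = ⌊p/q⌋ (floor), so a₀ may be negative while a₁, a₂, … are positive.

-49 = -2·31 + 13
31 = 2·13 + 5
13 = 2·5 + 3
5 = 1·3 + 2
3 = 1·2 + 1
2 = 2·1 + 0  (stop)
So -49/31 = [-2; 2, 2, 1, 1, 2].

[-2; 2, 2, 1, 1, 2]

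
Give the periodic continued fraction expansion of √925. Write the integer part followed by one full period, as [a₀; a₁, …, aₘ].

[30; 2, 2, 2, 2, 60]

a₀ = ⌊√925⌋ = 30.
With m₀=0, d₀=1 and mₖ₊₁ = dₖaₖ − mₖ, dₖ₊₁ = (n − mₖ₊₁²)/dₖ, aₖ₊₁ = ⌊(a₀+mₖ₊₁)/dₖ₊₁⌋:
  k=1: m=30, d=25, a=2
  k=2: m=20, d=21, a=2
  k=3: m=22, d=21, a=2
  k=4: m=20, d=25, a=2
  k=5: m=30, d=1, a=60
d=1 and a=2a₀=60 at k=5, so the next step gives (m, d) = (30, 25) again — its k=1 value — and the period has length 5.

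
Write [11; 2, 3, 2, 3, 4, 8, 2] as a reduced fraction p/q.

Using pₖ = aₖpₖ₋₁ + pₖ₋₂ and qₖ = aₖqₖ₋₁ + qₖ₋₂:
  k=0: a=11, p=11, q=1
  k=1: a=2, p=23, q=2
  k=2: a=3, p=80, q=7
  k=3: a=2, p=183, q=16
  k=4: a=3, p=629, q=55
  k=5: a=4, p=2699, q=236
  k=6: a=8, p=22221, q=1943
  k=7: a=2, p=47141, q=4122

47141/4122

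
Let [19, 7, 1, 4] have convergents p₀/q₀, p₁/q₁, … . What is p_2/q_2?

153/8

Using pₖ = aₖpₖ₋₁ + pₖ₋₂, qₖ = aₖqₖ₋₁ + qₖ₋₂ (with p₋₁=1, p₋₂=0, q₋₁=0, q₋₂=1):
  k=0: a=19, p=19, q=1
  k=1: a=7, p=134, q=7
  k=2: a=1, p=153, q=8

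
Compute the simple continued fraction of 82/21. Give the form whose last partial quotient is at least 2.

[3; 1, 9, 2]

82 = 3×21 + 19
21 = 1×19 + 2
19 = 9×2 + 1
2 = 2×1 + 0  (stop)
So 82/21 = [3; 1, 9, 2].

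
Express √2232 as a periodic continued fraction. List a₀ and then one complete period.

[47; 4, 10, 4, 94]

a₀ = ⌊√2232⌋ = 47.
With m₀=0, d₀=1 and mₖ₊₁ = dₖaₖ − mₖ, dₖ₊₁ = (n − mₖ₊₁²)/dₖ, aₖ₊₁ = ⌊(a₀+mₖ₊₁)/dₖ₊₁⌋:
  k=1: m=47, d=23, a=4
  k=2: m=45, d=9, a=10
  k=3: m=45, d=23, a=4
  k=4: m=47, d=1, a=94
d=1 and a=2a₀=94 at k=4, so the next step gives (m, d) = (47, 23) again — its k=1 value — and the period has length 4.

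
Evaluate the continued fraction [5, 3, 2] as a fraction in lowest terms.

37/7

Fold from the inside: start with 2/1.
  3 + 1/2 = 7/2
  5 + 2/7 = 37/7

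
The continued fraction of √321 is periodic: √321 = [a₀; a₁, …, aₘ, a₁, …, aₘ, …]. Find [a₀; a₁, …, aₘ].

[17; 1, 10, 1, 34]

a₀ = ⌊√321⌋ = 17.
With m₀=0, d₀=1 and mₖ₊₁ = dₖaₖ − mₖ, dₖ₊₁ = (n − mₖ₊₁²)/dₖ, aₖ₊₁ = ⌊(a₀+mₖ₊₁)/dₖ₊₁⌋:
  k=1: m=17, d=32, a=1
  k=2: m=15, d=3, a=10
  k=3: m=15, d=32, a=1
  k=4: m=17, d=1, a=34
d=1 and a=2a₀=34 at k=4, so the next step gives (m, d) = (17, 32) again — its k=1 value — and the period has length 4.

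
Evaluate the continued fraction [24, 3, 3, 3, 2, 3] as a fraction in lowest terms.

Fold from the inside: start with 3/1.
  2 + 1/3 = 7/3
  3 + 3/7 = 24/7
  3 + 7/24 = 79/24
  3 + 24/79 = 261/79
  24 + 79/261 = 6343/261

6343/261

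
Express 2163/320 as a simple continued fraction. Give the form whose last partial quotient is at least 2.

2163 = 6×320 + 243
320 = 1×243 + 77
243 = 3×77 + 12
77 = 6×12 + 5
12 = 2×5 + 2
5 = 2×2 + 1
2 = 2×1 + 0  (stop)
So 2163/320 = [6; 1, 3, 6, 2, 2, 2].

[6; 1, 3, 6, 2, 2, 2]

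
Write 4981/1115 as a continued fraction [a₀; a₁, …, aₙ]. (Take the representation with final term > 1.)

[4; 2, 7, 7, 3, 3]

4981 = 4×1115 + 521
1115 = 2×521 + 73
521 = 7×73 + 10
73 = 7×10 + 3
10 = 3×3 + 1
3 = 3×1 + 0  (stop)
So 4981/1115 = [4; 2, 7, 7, 3, 3].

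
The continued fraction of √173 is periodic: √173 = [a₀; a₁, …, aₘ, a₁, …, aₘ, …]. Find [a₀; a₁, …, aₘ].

a₀ = ⌊√173⌋ = 13.
With m₀=0, d₀=1 and mₖ₊₁ = dₖaₖ − mₖ, dₖ₊₁ = (n − mₖ₊₁²)/dₖ, aₖ₊₁ = ⌊(a₀+mₖ₊₁)/dₖ₊₁⌋:
  k=1: m=13, d=4, a=6
  k=2: m=11, d=13, a=1
  k=3: m=2, d=13, a=1
  k=4: m=11, d=4, a=6
  k=5: m=13, d=1, a=26
d=1 and a=2a₀=26 at k=5, so the next step gives (m, d) = (13, 4) again — its k=1 value — and the period has length 5.

[13; 6, 1, 1, 6, 26]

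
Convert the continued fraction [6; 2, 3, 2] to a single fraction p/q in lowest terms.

103/16

Fold from the inside: start with 2/1.
  3 + 1/2 = 7/2
  2 + 2/7 = 16/7
  6 + 7/16 = 103/16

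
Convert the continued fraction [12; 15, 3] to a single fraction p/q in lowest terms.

555/46

Fold from the inside: start with 3/1.
  15 + 1/3 = 46/3
  12 + 3/46 = 555/46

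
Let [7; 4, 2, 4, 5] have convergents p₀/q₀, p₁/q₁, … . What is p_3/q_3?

289/40

Using pₖ = aₖpₖ₋₁ + pₖ₋₂, qₖ = aₖqₖ₋₁ + qₖ₋₂ (with p₋₁=1, p₋₂=0, q₋₁=0, q₋₂=1):
  k=0: a=7, p=7, q=1
  k=1: a=4, p=29, q=4
  k=2: a=2, p=65, q=9
  k=3: a=4, p=289, q=40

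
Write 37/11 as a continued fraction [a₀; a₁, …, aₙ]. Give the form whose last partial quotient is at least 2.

37 = 3*11 + 4
11 = 2*4 + 3
4 = 1*3 + 1
3 = 3*1 + 0  (stop)
So 37/11 = [3; 2, 1, 3].

[3; 2, 1, 3]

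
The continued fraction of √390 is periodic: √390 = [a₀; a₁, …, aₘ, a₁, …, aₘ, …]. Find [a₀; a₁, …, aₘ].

[19; 1, 2, 1, 38]

a₀ = ⌊√390⌋ = 19.
With m₀=0, d₀=1 and mₖ₊₁ = dₖaₖ − mₖ, dₖ₊₁ = (n − mₖ₊₁²)/dₖ, aₖ₊₁ = ⌊(a₀+mₖ₊₁)/dₖ₊₁⌋:
  k=1: m=19, d=29, a=1
  k=2: m=10, d=10, a=2
  k=3: m=10, d=29, a=1
  k=4: m=19, d=1, a=38
d=1 and a=2a₀=38 at k=4, so the next step gives (m, d) = (19, 29) again — its k=1 value — and the period has length 4.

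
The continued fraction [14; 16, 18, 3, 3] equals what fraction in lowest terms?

Using pₖ = aₖpₖ₋₁ + pₖ₋₂ and qₖ = aₖqₖ₋₁ + qₖ₋₂:
  k=0: a=14, p=14, q=1
  k=1: a=16, p=225, q=16
  k=2: a=18, p=4064, q=289
  k=3: a=3, p=12417, q=883
  k=4: a=3, p=41315, q=2938

41315/2938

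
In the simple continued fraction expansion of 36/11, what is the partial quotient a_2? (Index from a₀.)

36 = 3·11 + 3   →  a_0 = 3
11 = 3·3 + 2   →  a_1 = 3
3 = 1·2 + 1   →  a_2 = 1

1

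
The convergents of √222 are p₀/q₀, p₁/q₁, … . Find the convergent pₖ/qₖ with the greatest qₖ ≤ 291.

√222 = [14; 1, 8, 1, 28, …] (period length 4).
Convergents:
  p_0/q_0 = 14/1
  p_1/q_1 = 15/1
  p_2/q_2 = 134/9
  p_3/q_3 = 149/10
  p_4/q_4 = 4306/289
  p_5/q_5 = 4455/299
q_4 = 289 ≤ 291 < 299 = q_5, so the answer is 4306/289.

4306/289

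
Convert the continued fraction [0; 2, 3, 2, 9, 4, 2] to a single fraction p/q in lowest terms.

Fold from the inside: start with 2/1.
  4 + 1/2 = 9/2
  9 + 2/9 = 83/9
  2 + 9/83 = 175/83
  3 + 83/175 = 608/175
  2 + 175/608 = 1391/608
  0 + 608/1391 = 608/1391

608/1391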